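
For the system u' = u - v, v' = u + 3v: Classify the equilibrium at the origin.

A = [[1,-1],[1,3]]; det(A-λI) = λ^2 - 4λ + 4.
repeated λ = 2 with a single eigenvector.

unstable improper node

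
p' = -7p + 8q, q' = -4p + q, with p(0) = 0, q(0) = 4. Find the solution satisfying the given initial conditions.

Coefficient matrix A = [[-7, 8], [-4, 1]].
Characteristic polynomial det(A - λI) = λ^2 + 6λ + 25 = 0.
Eigenvalues λ = -3 ± 4i (complex conjugate pair).
For λ=-3+4i: an eigenvector is (-1,0) - i(1,1) = (-1 - i, 0 - i).
A real fundamental pair from Re and Im of e^((-3+4i)t)v: X_1 = e^(-3t)(cos(4t)·(-1,0) + sin(4t)·(1,1)), X_2 = e^(-3t)(sin(4t)·(-1,0) - cos(4t)·(1,1)).
General solution: K_1X_1 + K_2X_2.
Applying p(0)=0, q(0)=4 gives K_1=4, K_2=-4.

p(t) = 8e^(-3t)sin(4t), q(t) = 4e^(-3t)sin(4t) + 4e^(-3t)cos(4t)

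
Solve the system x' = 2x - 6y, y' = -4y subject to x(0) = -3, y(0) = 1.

Coefficient matrix A = [[2, -6], [0, -4]].
Characteristic polynomial det(A - λI) = λ^2 + 2λ - 8 = 0.
Eigenvalues λ = 2, -4.
For λ=2: (A-λI) row 1 is [0, -6], so an eigenvector is (-1, 0).
For λ=-4: (A-λI) row 1 is [6, -6], so an eigenvector is (1, 1).
General solution: C_1e^(2t)(-1,0) + C_2e^(-4t)(1,1).
Applying x(0)=-3, y(0)=1 gives C_1=4, C_2=1.

x(t) = -4e^(2t) + e^(-4t), y(t) = e^(-4t)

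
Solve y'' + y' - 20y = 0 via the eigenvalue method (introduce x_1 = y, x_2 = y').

Let x_1 = y, x_2 = y'. Then x_1' = x_2 and x_2' = 20x_1 - x_2.
A = [[0,1],[20,-1]]; det(A-λI) = λ^2 + λ - 20.
Eigenvalues λ = 4, -5 with eigenvectors (1,4), (1,-5).

y(t) = c_1e^(4t) + c_2e^(-5t)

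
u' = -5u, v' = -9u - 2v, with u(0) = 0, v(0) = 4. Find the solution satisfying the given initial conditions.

Coefficient matrix A = [[-5, 0], [-9, -2]].
Characteristic polynomial det(A - λI) = λ^2 + 7λ + 10 = 0.
Eigenvalues λ = -5, -2.
For λ=-5: (A-λI) row 2 is [-9, 3], so an eigenvector is (1, 3).
For λ=-2: (A-λI) row 1 is [-3, 0], so an eigenvector is (0, 1).
General solution: K_1e^(-5t)(1,3) + K_2e^(-2t)(0,1).
Applying u(0)=0, v(0)=4 gives K_1=0, K_2=4.

u(t) = 0, v(t) = 4e^(-2t)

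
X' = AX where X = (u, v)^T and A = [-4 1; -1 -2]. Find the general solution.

Coefficient matrix A = [[-4, 1], [-1, -2]].
Characteristic polynomial det(A - λI) = λ^2 + 6λ + 9 = 0.
Single eigenvalue λ = -3 with algebraic multiplicity 2.
Eigenvector v = (-1,-1); generalized eigenvector w with (A-λI)w=v is (3,2).
General solution: e^(-3t)[C_1·v + C_2·(t·v + w)].

u(t) = -C_1e^(-3t) - C_2te^(-3t) + 3C_2e^(-3t), v(t) = -C_1e^(-3t) - C_2te^(-3t) + 2C_2e^(-3t)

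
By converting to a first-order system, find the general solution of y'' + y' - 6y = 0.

Let x_1 = y, x_2 = y'. Then x_1' = x_2 and x_2' = 6x_1 - x_2.
A = [[0,1],[6,-1]]; det(A-λI) = λ^2 + λ - 6.
Eigenvalues λ = -3, 2 with eigenvectors (1,-3), (1,2).

y(t) = C_1e^(-3t) + C_2e^(2t)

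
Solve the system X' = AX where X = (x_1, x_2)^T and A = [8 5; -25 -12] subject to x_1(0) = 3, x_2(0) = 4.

Coefficient matrix A = [[8, 5], [-25, -12]].
Characteristic polynomial det(A - λI) = λ^2 + 4λ + 29 = 0.
Eigenvalues λ = -2 ± 5i (complex conjugate pair).
For λ=-2+5i: an eigenvector is (-1,2) - i(0,1) = (-1, 2 - i).
A real fundamental pair from Re and Im of e^((-2+5i)t)v: X_1 = e^(-2t)(cos(5t)·(-1,2) + sin(5t)·(0,1)), X_2 = e^(-2t)(sin(5t)·(-1,2) - cos(5t)·(0,1)).
General solution: C_1X_1 + C_2X_2.
Applying x_1(0)=3, x_2(0)=4 gives C_1=-3, C_2=-10.

x_1(t) = 10e^(-2t)sin(5t) + 3e^(-2t)cos(5t), x_2(t) = -23e^(-2t)sin(5t) + 4e^(-2t)cos(5t)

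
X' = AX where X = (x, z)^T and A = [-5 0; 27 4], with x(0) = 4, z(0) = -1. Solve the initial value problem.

x(t) = 4e^(-5t), z(t) = 11e^(4t) - 12e^(-5t)

Coefficient matrix A = [[-5, 0], [27, 4]].
Characteristic polynomial det(A - λI) = λ^2 + λ - 20 = 0.
Eigenvalues λ = -5, 4.
For λ=-5: (A-λI) row 2 is [27, 9], so an eigenvector is (1, -3).
For λ=4: (A-λI) row 1 is [-9, 0], so an eigenvector is (0, -1).
General solution: K_1e^(-5t)(1,-3) + K_2e^(4t)(0,-1).
Applying x(0)=4, z(0)=-1 gives K_1=4, K_2=-11.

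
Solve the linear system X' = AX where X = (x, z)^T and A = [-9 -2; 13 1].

Coefficient matrix A = [[-9, -2], [13, 1]].
Characteristic polynomial det(A - λI) = λ^2 + 8λ + 17 = 0.
Eigenvalues λ = -4 ± i (complex conjugate pair).
For λ=-4+i: an eigenvector is (-1,3) - i(-1,2) = (-1 + i, 3 - 2i).
A real fundamental pair from Re and Im of e^((-4+i)t)v: X_1 = e^(-4t)(cos(t)·(-1,3) + sin(t)·(-1,2)), X_2 = e^(-4t)(sin(t)·(-1,3) - cos(t)·(-1,2)).
General solution: C_1X_1 + C_2X_2.

x(t) = -C_1e^(-4t)sin(t) - C_1e^(-4t)cos(t) - C_2e^(-4t)sin(t) + C_2e^(-4t)cos(t), z(t) = 2C_1e^(-4t)sin(t) + 3C_1e^(-4t)cos(t) + 3C_2e^(-4t)sin(t) - 2C_2e^(-4t)cos(t)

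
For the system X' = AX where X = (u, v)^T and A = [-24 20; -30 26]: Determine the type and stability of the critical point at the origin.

A = [[-24,20],[-30,26]]; det(A-λI) = λ^2 - 2λ - 24.
λ = -4, 6: opposite signs.

saddle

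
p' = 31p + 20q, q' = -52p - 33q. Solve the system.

p(t) = 2c_1e^(-t)sin(4t) - c_1e^(-t)cos(4t) - c_2e^(-t)sin(4t) - 2c_2e^(-t)cos(4t), q(t) = -3c_1e^(-t)sin(4t) + 2c_1e^(-t)cos(4t) + 2c_2e^(-t)sin(4t) + 3c_2e^(-t)cos(4t)

Coefficient matrix A = [[31, 20], [-52, -33]].
Characteristic polynomial det(A - λI) = λ^2 + 2λ + 17 = 0.
Eigenvalues λ = -1 ± 4i (complex conjugate pair).
For λ=-1+4i: an eigenvector is (-1,2) - i(2,-3) = (-1 - 2i, 2 + 3i).
A real fundamental pair from Re and Im of e^((-1+4i)t)v: X_1 = e^(-t)(cos(4t)·(-1,2) + sin(4t)·(2,-3)), X_2 = e^(-t)(sin(4t)·(-1,2) - cos(4t)·(2,-3)).
General solution: c_1X_1 + c_2X_2.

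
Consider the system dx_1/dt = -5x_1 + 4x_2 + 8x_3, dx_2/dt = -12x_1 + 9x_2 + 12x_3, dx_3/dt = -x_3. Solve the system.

Coefficient matrix A = [[-5, 4, 8], [-12, 9, 12], [0, 0, -1]].
det(A - λI) = 0 gives eigenvalues λ = 1, 3, -1.
For λ=1: eigenvector (-2,-3,0).
For λ=3: eigenvector (1,2,0).
For λ=-1: eigenvector (-4,-6,1).
General solution: K_1e^(t)(-2,-3,0) + K_2e^(3t)(1,2,0) + K_3e^(-t)(-4,-6,1).

x_1(t) = -2K_1e^(t) + K_2e^(3t) - 4K_3e^(-t), x_2(t) = -3K_1e^(t) + 2K_2e^(3t) - 6K_3e^(-t), x_3(t) = K_3e^(-t)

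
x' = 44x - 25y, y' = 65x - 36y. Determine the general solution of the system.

Coefficient matrix A = [[44, -25], [65, -36]].
Characteristic polynomial det(A - λI) = λ^2 - 8λ + 41 = 0.
Eigenvalues λ = 4 ± 5i (complex conjugate pair).
For λ=4+5i: an eigenvector is (-1,-2) - i(2,3) = (-1 - 2i, -2 - 3i).
A real fundamental pair from Re and Im of e^((4+5i)t)v: X_1 = e^(4t)(cos(5t)·(-1,-2) + sin(5t)·(2,3)), X_2 = e^(4t)(sin(5t)·(-1,-2) - cos(5t)·(2,3)).
General solution: K_1X_1 + K_2X_2.

x(t) = 2K_1e^(4t)sin(5t) - K_1e^(4t)cos(5t) - K_2e^(4t)sin(5t) - 2K_2e^(4t)cos(5t), y(t) = 3K_1e^(4t)sin(5t) - 2K_1e^(4t)cos(5t) - 2K_2e^(4t)sin(5t) - 3K_2e^(4t)cos(5t)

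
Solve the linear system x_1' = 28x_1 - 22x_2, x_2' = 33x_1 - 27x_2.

Coefficient matrix A = [[28, -22], [33, -27]].
Characteristic polynomial det(A - λI) = λ^2 - λ - 30 = 0.
Eigenvalues λ = -5, 6.
For λ=-5: (A-λI) row 1 is [33, -22], so an eigenvector is (-2, -3).
For λ=6: (A-λI) row 1 is [22, -22], so an eigenvector is (1, 1).
General solution: c_1e^(-5t)(-2,-3) + c_2e^(6t)(1,1).

x_1(t) = -2c_1e^(-5t) + c_2e^(6t), x_2(t) = -3c_1e^(-5t) + c_2e^(6t)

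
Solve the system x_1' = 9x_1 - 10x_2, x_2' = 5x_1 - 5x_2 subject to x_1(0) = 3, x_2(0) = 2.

Coefficient matrix A = [[9, -10], [5, -5]].
Characteristic polynomial det(A - λI) = λ^2 - 4λ + 5 = 0.
Eigenvalues λ = 2 ± i (complex conjugate pair).
For λ=2+i: an eigenvector is (-1,-1) - i(3,2) = (-1 - 3i, -1 - 2i).
A real fundamental pair from Re and Im of e^((2+i)t)v: X_1 = e^(2t)(cos(t)·(-1,-1) + sin(t)·(3,2)), X_2 = e^(2t)(sin(t)·(-1,-1) - cos(t)·(3,2)).
General solution: C_1X_1 + C_2X_2.
Applying x_1(0)=3, x_2(0)=2 gives C_1=0, C_2=-1.

x_1(t) = e^(2t)sin(t) + 3e^(2t)cos(t), x_2(t) = e^(2t)sin(t) + 2e^(2t)cos(t)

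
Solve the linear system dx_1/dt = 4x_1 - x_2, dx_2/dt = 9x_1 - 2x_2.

Coefficient matrix A = [[4, -1], [9, -2]].
Characteristic polynomial det(A - λI) = λ^2 - 2λ + 1 = 0.
Single eigenvalue λ = 1 with algebraic multiplicity 2.
Eigenvector v = (-1,-3); generalized eigenvector w with (A-λI)w=v is (-1,-2).
General solution: e^(t)[C_1·v + C_2·(t·v + w)].

x_1(t) = -C_1e^(t) - C_2te^(t) - C_2e^(t), x_2(t) = -3C_1e^(t) - 3C_2te^(t) - 2C_2e^(t)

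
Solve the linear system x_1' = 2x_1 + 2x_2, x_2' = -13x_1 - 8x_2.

Coefficient matrix A = [[2, 2], [-13, -8]].
Characteristic polynomial det(A - λI) = λ^2 + 6λ + 10 = 0.
Eigenvalues λ = -3 ± i (complex conjugate pair).
For λ=-3+i: an eigenvector is (1,-2) - i(1,-3) = (1 - i, -2 + 3i).
A real fundamental pair from Re and Im of e^((-3+i)t)v: X_1 = e^(-3t)(cos(t)·(1,-2) + sin(t)·(1,-3)), X_2 = e^(-3t)(sin(t)·(1,-2) - cos(t)·(1,-3)).
General solution: c_1X_1 + c_2X_2.

x_1(t) = c_1e^(-3t)sin(t) + c_1e^(-3t)cos(t) + c_2e^(-3t)sin(t) - c_2e^(-3t)cos(t), x_2(t) = -3c_1e^(-3t)sin(t) - 2c_1e^(-3t)cos(t) - 2c_2e^(-3t)sin(t) + 3c_2e^(-3t)cos(t)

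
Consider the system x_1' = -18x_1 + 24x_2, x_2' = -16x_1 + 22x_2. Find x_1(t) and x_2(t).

x_1(t) = 3K_1e^(-2t) - K_2e^(6t), x_2(t) = 2K_1e^(-2t) - K_2e^(6t)

Coefficient matrix A = [[-18, 24], [-16, 22]].
Characteristic polynomial det(A - λI) = λ^2 - 4λ - 12 = 0.
Eigenvalues λ = -2, 6.
For λ=-2: (A-λI) row 1 is [-16, 24], so an eigenvector is (3, 2).
For λ=6: (A-λI) row 1 is [-24, 24], so an eigenvector is (-1, -1).
General solution: K_1e^(-2t)(3,2) + K_2e^(6t)(-1,-1).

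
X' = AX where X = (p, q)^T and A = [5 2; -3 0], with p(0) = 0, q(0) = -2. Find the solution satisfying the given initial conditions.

p(t) = -4e^(3t) + 4e^(2t), q(t) = 4e^(3t) - 6e^(2t)

Coefficient matrix A = [[5, 2], [-3, 0]].
Characteristic polynomial det(A - λI) = λ^2 - 5λ + 6 = 0.
Eigenvalues λ = 3, 2.
For λ=3: (A-λI) row 1 is [2, 2], so an eigenvector is (-1, 1).
For λ=2: (A-λI) row 1 is [3, 2], so an eigenvector is (-2, 3).
General solution: C_1e^(3t)(-1,1) + C_2e^(2t)(-2,3).
Applying p(0)=0, q(0)=-2 gives C_1=4, C_2=-2.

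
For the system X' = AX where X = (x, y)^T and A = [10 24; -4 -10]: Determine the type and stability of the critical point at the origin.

saddle

A = [[10,24],[-4,-10]]; det(A-λI) = λ^2 - 4.
λ = -2, 2: opposite signs.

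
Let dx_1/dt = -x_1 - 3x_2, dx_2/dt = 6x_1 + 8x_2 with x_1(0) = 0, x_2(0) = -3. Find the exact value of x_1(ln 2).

A = [[-1,-3],[6,8]]; eigenvalues λ = 2, 5.
Eigenvectors: (1,-1) for λ=2, (-1,2) for λ=5.
From the initial condition, c_1 = -3, c_2 = -3.
x_1(ln 2) = (-3)(2^2)(1) + (-3)(2^5)(-1) = 84.

84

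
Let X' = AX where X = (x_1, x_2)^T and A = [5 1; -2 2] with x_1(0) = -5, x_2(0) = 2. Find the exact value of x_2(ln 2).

A = [[5,1],[-2,2]]; eigenvalues λ = 3, 4.
Eigenvectors: (-1,2) for λ=3, (1,-1) for λ=4.
From the initial condition, c_1 = -3, c_2 = -8.
x_2(ln 2) = (-3)(2^3)(2) + (-8)(2^4)(-1) = 80.

80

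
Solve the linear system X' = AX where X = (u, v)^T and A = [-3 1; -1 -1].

u(t) = K_1e^(-2t) + K_2te^(-2t) - K_2e^(-2t), v(t) = K_1e^(-2t) + K_2te^(-2t)

Coefficient matrix A = [[-3, 1], [-1, -1]].
Characteristic polynomial det(A - λI) = λ^2 + 4λ + 4 = 0.
Single eigenvalue λ = -2 with algebraic multiplicity 2.
Eigenvector v = (1,1); generalized eigenvector w with (A-λI)w=v is (-1,0).
General solution: e^(-2t)[K_1·v + K_2·(t·v + w)].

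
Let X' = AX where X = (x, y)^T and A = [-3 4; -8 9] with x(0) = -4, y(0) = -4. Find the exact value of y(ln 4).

-16

A = [[-3,4],[-8,9]]; eigenvalues λ = 5, 1.
Eigenvectors: (-1,-2) for λ=5, (-1,-1) for λ=1.
From the initial condition, c_1 = 0, c_2 = 4.
y(ln 4) = (0)(4^5)(-2) + (4)(4^1)(-1) = -16.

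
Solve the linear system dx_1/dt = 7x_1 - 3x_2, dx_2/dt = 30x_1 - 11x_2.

Coefficient matrix A = [[7, -3], [30, -11]].
Characteristic polynomial det(A - λI) = λ^2 + 4λ + 13 = 0.
Eigenvalues λ = -2 ± 3i (complex conjugate pair).
For λ=-2+3i: an eigenvector is (0,1) - i(-1,-3) = (0 + i, 1 + 3i).
A real fundamental pair from Re and Im of e^((-2+3i)t)v: X_1 = e^(-2t)(cos(3t)·(0,1) + sin(3t)·(-1,-3)), X_2 = e^(-2t)(sin(3t)·(0,1) - cos(3t)·(-1,-3)).
General solution: c_1X_1 + c_2X_2.

x_1(t) = -c_1e^(-2t)sin(3t) + c_2e^(-2t)cos(3t), x_2(t) = -3c_1e^(-2t)sin(3t) + c_1e^(-2t)cos(3t) + c_2e^(-2t)sin(3t) + 3c_2e^(-2t)cos(3t)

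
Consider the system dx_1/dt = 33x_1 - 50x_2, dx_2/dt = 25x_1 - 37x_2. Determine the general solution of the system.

Coefficient matrix A = [[33, -50], [25, -37]].
Characteristic polynomial det(A - λI) = λ^2 + 4λ + 29 = 0.
Eigenvalues λ = -2 ± 5i (complex conjugate pair).
For λ=-2+5i: an eigenvector is (1,1) - i(-3,-2) = (1 + 3i, 1 + 2i).
A real fundamental pair from Re and Im of e^((-2+5i)t)v: X_1 = e^(-2t)(cos(5t)·(1,1) + sin(5t)·(-3,-2)), X_2 = e^(-2t)(sin(5t)·(1,1) - cos(5t)·(-3,-2)).
General solution: K_1X_1 + K_2X_2.

x_1(t) = -3K_1e^(-2t)sin(5t) + K_1e^(-2t)cos(5t) + K_2e^(-2t)sin(5t) + 3K_2e^(-2t)cos(5t), x_2(t) = -2K_1e^(-2t)sin(5t) + K_1e^(-2t)cos(5t) + K_2e^(-2t)sin(5t) + 2K_2e^(-2t)cos(5t)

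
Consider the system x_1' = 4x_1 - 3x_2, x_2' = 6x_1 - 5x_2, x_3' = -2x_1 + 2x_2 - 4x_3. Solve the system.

x_1(t) = K_1e^(t) + K_3e^(-2t), x_2(t) = K_1e^(t) + 2K_3e^(-2t), x_3(t) = K_2e^(-4t) + K_3e^(-2t)

Coefficient matrix A = [[4, -3, 0], [6, -5, 0], [-2, 2, -4]].
det(A - λI) = 0 gives eigenvalues λ = 1, -4, -2.
For λ=1: eigenvector (1,1,0).
For λ=-4: eigenvector (0,0,1).
For λ=-2: eigenvector (1,2,1).
General solution: K_1e^(t)(1,1,0) + K_2e^(-4t)(0,0,1) + K_3e^(-2t)(1,2,1).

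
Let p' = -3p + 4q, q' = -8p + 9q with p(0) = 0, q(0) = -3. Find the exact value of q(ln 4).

A = [[-3,4],[-8,9]]; eigenvalues λ = 5, 1.
Eigenvectors: (1,2) for λ=5, (1,1) for λ=1.
From the initial condition, c_1 = -3, c_2 = 3.
q(ln 4) = (-3)(4^5)(2) + (3)(4^1)(1) = -6132.

-6132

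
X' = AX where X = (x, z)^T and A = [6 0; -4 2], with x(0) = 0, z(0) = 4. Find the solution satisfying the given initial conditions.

x(t) = 0, z(t) = 4e^(2t)

Coefficient matrix A = [[6, 0], [-4, 2]].
Characteristic polynomial det(A - λI) = λ^2 - 8λ + 12 = 0.
Eigenvalues λ = 2, 6.
For λ=2: (A-λI) row 1 is [4, 0], so an eigenvector is (0, -1).
For λ=6: (A-λI) row 2 is [-4, -4], so an eigenvector is (1, -1).
General solution: c_1e^(2t)(0,-1) + c_2e^(6t)(1,-1).
Applying x(0)=0, z(0)=4 gives c_1=-4, c_2=0.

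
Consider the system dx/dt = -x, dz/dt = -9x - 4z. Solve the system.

Coefficient matrix A = [[-1, 0], [-9, -4]].
Characteristic polynomial det(A - λI) = λ^2 + 5λ + 4 = 0.
Eigenvalues λ = -1, -4.
For λ=-1: (A-λI) row 2 is [-9, -3], so an eigenvector is (1, -3).
For λ=-4: (A-λI) row 1 is [3, 0], so an eigenvector is (0, -1).
General solution: c_1e^(-t)(1,-3) + c_2e^(-4t)(0,-1).

x(t) = c_1e^(-t), z(t) = -3c_1e^(-t) - c_2e^(-4t)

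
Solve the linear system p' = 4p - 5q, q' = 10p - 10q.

Coefficient matrix A = [[4, -5], [10, -10]].
Characteristic polynomial det(A - λI) = λ^2 + 6λ + 10 = 0.
Eigenvalues λ = -3 ± i (complex conjugate pair).
For λ=-3+i: an eigenvector is (-2,-3) - i(1,1) = (-2 - i, -3 - i).
A real fundamental pair from Re and Im of e^((-3+i)t)v: X_1 = e^(-3t)(cos(t)·(-2,-3) + sin(t)·(1,1)), X_2 = e^(-3t)(sin(t)·(-2,-3) - cos(t)·(1,1)).
General solution: c_1X_1 + c_2X_2.

p(t) = c_1e^(-3t)sin(t) - 2c_1e^(-3t)cos(t) - 2c_2e^(-3t)sin(t) - c_2e^(-3t)cos(t), q(t) = c_1e^(-3t)sin(t) - 3c_1e^(-3t)cos(t) - 3c_2e^(-3t)sin(t) - c_2e^(-3t)cos(t)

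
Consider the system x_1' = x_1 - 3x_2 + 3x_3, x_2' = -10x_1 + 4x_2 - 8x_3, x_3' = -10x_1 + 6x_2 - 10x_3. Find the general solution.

Coefficient matrix A = [[1, -3, 3], [-10, 4, -8], [-10, 6, -10]].
det(A - λI) = 0 gives eigenvalues λ = 1, -4, -2.
For λ=1: eigenvector (1,-2,-2).
For λ=-4: eigenvector (0,1,1).
For λ=-2: eigenvector (-1,1,2).
General solution: C_1e^(t)(1,-2,-2) + C_2e^(-4t)(0,1,1) + C_3e^(-2t)(-1,1,2).

x_1(t) = C_1e^(t) - C_3e^(-2t), x_2(t) = -2C_1e^(t) + C_2e^(-4t) + C_3e^(-2t), x_3(t) = -2C_1e^(t) + C_2e^(-4t) + 2C_3e^(-2t)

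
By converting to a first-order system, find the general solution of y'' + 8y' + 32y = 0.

Let x_1 = y, x_2 = y'. Then x_1' = x_2 and x_2' = -32x_1 - 8x_2.
A = [[0,1],[-32,-8]]; det(A-λI) = λ^2 + 8λ + 32.
Eigenvalues λ = -4 ± 4i.

y(t) = c_1e^(-4t)cos(4t) + c_2e^(-4t)sin(4t)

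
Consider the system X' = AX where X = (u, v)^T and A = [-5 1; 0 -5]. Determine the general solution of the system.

u(t) = -C_1e^(-5t) - C_2te^(-5t) + 3C_2e^(-5t), v(t) = -C_2e^(-5t)

Coefficient matrix A = [[-5, 1], [0, -5]].
Characteristic polynomial det(A - λI) = λ^2 + 10λ + 25 = 0.
Single eigenvalue λ = -5 with algebraic multiplicity 2.
Eigenvector v = (-1,0); generalized eigenvector w with (A-λI)w=v is (3,-1).
General solution: e^(-5t)[C_1·v + C_2·(t·v + w)].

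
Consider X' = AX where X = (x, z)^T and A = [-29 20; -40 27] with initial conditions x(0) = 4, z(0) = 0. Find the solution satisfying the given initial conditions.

x(t) = -28e^(-t)sin(4t) + 4e^(-t)cos(4t), z(t) = -40e^(-t)sin(4t)

Coefficient matrix A = [[-29, 20], [-40, 27]].
Characteristic polynomial det(A - λI) = λ^2 + 2λ + 17 = 0.
Eigenvalues λ = -1 ± 4i (complex conjugate pair).
For λ=-1+4i: an eigenvector is (1,1) - i(-2,-3) = (1 + 2i, 1 + 3i).
A real fundamental pair from Re and Im of e^((-1+4i)t)v: X_1 = e^(-t)(cos(4t)·(1,1) + sin(4t)·(-2,-3)), X_2 = e^(-t)(sin(4t)·(1,1) - cos(4t)·(-2,-3)).
General solution: K_1X_1 + K_2X_2.
Applying x(0)=4, z(0)=0 gives K_1=12, K_2=-4.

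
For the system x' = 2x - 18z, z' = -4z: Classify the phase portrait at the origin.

saddle

A = [[2,-18],[0,-4]]; det(A-λI) = λ^2 + 2λ - 8.
λ = 2, -4: opposite signs.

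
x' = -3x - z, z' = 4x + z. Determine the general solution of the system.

x(t) = C_1e^(-t) + C_2te^(-t), z(t) = -2C_1e^(-t) - 2C_2te^(-t) - C_2e^(-t)

Coefficient matrix A = [[-3, -1], [4, 1]].
Characteristic polynomial det(A - λI) = λ^2 + 2λ + 1 = 0.
Single eigenvalue λ = -1 with algebraic multiplicity 2.
Eigenvector v = (1,-2); generalized eigenvector w with (A-λI)w=v is (0,-1).
General solution: e^(-t)[C_1·v + C_2·(t·v + w)].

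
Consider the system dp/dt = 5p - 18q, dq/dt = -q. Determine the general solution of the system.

Coefficient matrix A = [[5, -18], [0, -1]].
Characteristic polynomial det(A - λI) = λ^2 - 4λ - 5 = 0.
Eigenvalues λ = -1, 5.
For λ=-1: (A-λI) row 1 is [6, -18], so an eigenvector is (-3, -1).
For λ=5: (A-λI) row 1 is [0, -18], so an eigenvector is (-1, 0).
General solution: K_1e^(-t)(-3,-1) + K_2e^(5t)(-1,0).

p(t) = -3K_1e^(-t) - K_2e^(5t), q(t) = -K_1e^(-t)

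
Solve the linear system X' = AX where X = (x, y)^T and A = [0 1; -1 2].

x(t) = K_1e^(t) + K_2te^(t) + K_2e^(t), y(t) = K_1e^(t) + K_2te^(t) + 2K_2e^(t)

Coefficient matrix A = [[0, 1], [-1, 2]].
Characteristic polynomial det(A - λI) = λ^2 - 2λ + 1 = 0.
Single eigenvalue λ = 1 with algebraic multiplicity 2.
Eigenvector v = (1,1); generalized eigenvector w with (A-λI)w=v is (1,2).
General solution: e^(t)[K_1·v + K_2·(t·v + w)].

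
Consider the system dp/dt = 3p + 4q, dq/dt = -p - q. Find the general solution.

Coefficient matrix A = [[3, 4], [-1, -1]].
Characteristic polynomial det(A - λI) = λ^2 - 2λ + 1 = 0.
Single eigenvalue λ = 1 with algebraic multiplicity 2.
Eigenvector v = (2,-1); generalized eigenvector w with (A-λI)w=v is (3,-1).
General solution: e^(t)[K_1·v + K_2·(t·v + w)].

p(t) = 2K_1e^(t) + 2K_2te^(t) + 3K_2e^(t), q(t) = -K_1e^(t) - K_2te^(t) - K_2e^(t)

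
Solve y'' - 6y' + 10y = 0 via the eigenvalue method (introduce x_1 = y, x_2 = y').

y(t) = C_1e^(3t)cos(t) + C_2e^(3t)sin(t)

Let x_1 = y, x_2 = y'. Then x_1' = x_2 and x_2' = -10x_1 + 6x_2.
A = [[0,1],[-10,6]]; det(A-λI) = λ^2 - 6λ + 10.
Eigenvalues λ = 3 ± i.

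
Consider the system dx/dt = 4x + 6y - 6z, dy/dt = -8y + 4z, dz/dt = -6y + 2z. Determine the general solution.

x(t) = c_1e^(4t) + c_3e^(-2t), y(t) = c_2e^(-4t) + 2c_3e^(-2t), z(t) = c_2e^(-4t) + 3c_3e^(-2t)

Coefficient matrix A = [[4, 6, -6], [0, -8, 4], [0, -6, 2]].
det(A - λI) = 0 gives eigenvalues λ = 4, -4, -2.
For λ=4: eigenvector (1,0,0).
For λ=-4: eigenvector (0,1,1).
For λ=-2: eigenvector (1,2,3).
General solution: c_1e^(4t)(1,0,0) + c_2e^(-4t)(0,1,1) + c_3e^(-2t)(1,2,3).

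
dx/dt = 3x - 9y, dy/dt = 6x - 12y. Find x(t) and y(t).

x(t) = -3C_1e^(-3t) - C_2e^(-6t), y(t) = -2C_1e^(-3t) - C_2e^(-6t)

Coefficient matrix A = [[3, -9], [6, -12]].
Characteristic polynomial det(A - λI) = λ^2 + 9λ + 18 = 0.
Eigenvalues λ = -3, -6.
For λ=-3: (A-λI) row 1 is [6, -9], so an eigenvector is (-3, -2).
For λ=-6: (A-λI) row 1 is [9, -9], so an eigenvector is (-1, -1).
General solution: C_1e^(-3t)(-3,-2) + C_2e^(-6t)(-1,-1).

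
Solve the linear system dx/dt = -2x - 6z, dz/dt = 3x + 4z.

Coefficient matrix A = [[-2, -6], [3, 4]].
Characteristic polynomial det(A - λI) = λ^2 - 2λ + 10 = 0.
Eigenvalues λ = 1 ± 3i (complex conjugate pair).
For λ=1+3i: an eigenvector is (-1,0) - i(1,-1) = (-1 - i, 0 + i).
A real fundamental pair from Re and Im of e^((1+3i)t)v: X_1 = e^(t)(cos(3t)·(-1,0) + sin(3t)·(1,-1)), X_2 = e^(t)(sin(3t)·(-1,0) - cos(3t)·(1,-1)).
General solution: c_1X_1 + c_2X_2.

x(t) = c_1e^(t)sin(3t) - c_1e^(t)cos(3t) - c_2e^(t)sin(3t) - c_2e^(t)cos(3t), z(t) = -c_1e^(t)sin(3t) + c_2e^(t)cos(3t)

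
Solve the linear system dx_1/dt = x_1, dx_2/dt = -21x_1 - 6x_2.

Coefficient matrix A = [[1, 0], [-21, -6]].
Characteristic polynomial det(A - λI) = λ^2 + 5λ - 6 = 0.
Eigenvalues λ = 1, -6.
For λ=1: (A-λI) row 2 is [-21, -7], so an eigenvector is (-1, 3).
For λ=-6: (A-λI) row 1 is [7, 0], so an eigenvector is (0, 1).
General solution: c_1e^(t)(-1,3) + c_2e^(-6t)(0,1).

x_1(t) = -c_1e^(t), x_2(t) = 3c_1e^(t) + c_2e^(-6t)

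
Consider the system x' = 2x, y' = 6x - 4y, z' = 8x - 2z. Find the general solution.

x(t) = c_1e^(2t), y(t) = c_1e^(2t) + c_2e^(-4t), z(t) = 2c_1e^(2t) + c_3e^(-2t)

Coefficient matrix A = [[2, 0, 0], [6, -4, 0], [8, 0, -2]].
det(A - λI) = 0 gives eigenvalues λ = 2, -4, -2.
For λ=2: eigenvector (1,1,2).
For λ=-4: eigenvector (0,1,0).
For λ=-2: eigenvector (0,0,1).
General solution: c_1e^(2t)(1,1,2) + c_2e^(-4t)(0,1,0) + c_3e^(-2t)(0,0,1).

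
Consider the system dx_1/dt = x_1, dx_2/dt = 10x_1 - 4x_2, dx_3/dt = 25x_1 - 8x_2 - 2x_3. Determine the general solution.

Coefficient matrix A = [[1, 0, 0], [10, -4, 0], [25, -8, -2]].
det(A - λI) = 0 gives eigenvalues λ = 1, -4, -2.
For λ=1: eigenvector (1,2,3).
For λ=-4: eigenvector (0,1,4).
For λ=-2: eigenvector (0,0,1).
General solution: K_1e^(t)(1,2,3) + K_2e^(-4t)(0,1,4) + K_3e^(-2t)(0,0,1).

x_1(t) = K_1e^(t), x_2(t) = 2K_1e^(t) + K_2e^(-4t), x_3(t) = 3K_1e^(t) + 4K_2e^(-4t) + K_3e^(-2t)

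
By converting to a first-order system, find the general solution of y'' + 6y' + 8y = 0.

y(t) = K_1e^(-4t) + K_2e^(-2t)

Let x_1 = y, x_2 = y'. Then x_1' = x_2 and x_2' = -8x_1 - 6x_2.
A = [[0,1],[-8,-6]]; det(A-λI) = λ^2 + 6λ + 8.
Eigenvalues λ = -4, -2 with eigenvectors (1,-4), (1,-2).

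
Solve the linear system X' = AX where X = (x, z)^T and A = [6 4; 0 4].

x(t) = -2C_1e^(4t) - C_2e^(6t), z(t) = C_1e^(4t)

Coefficient matrix A = [[6, 4], [0, 4]].
Characteristic polynomial det(A - λI) = λ^2 - 10λ + 24 = 0.
Eigenvalues λ = 4, 6.
For λ=4: (A-λI) row 1 is [2, 4], so an eigenvector is (-2, 1).
For λ=6: (A-λI) row 1 is [0, 4], so an eigenvector is (-1, 0).
General solution: C_1e^(4t)(-2,1) + C_2e^(6t)(-1,0).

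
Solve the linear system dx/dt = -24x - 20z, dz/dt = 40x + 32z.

Coefficient matrix A = [[-24, -20], [40, 32]].
Characteristic polynomial det(A - λI) = λ^2 - 8λ + 32 = 0.
Eigenvalues λ = 4 ± 4i (complex conjugate pair).
For λ=4+4i: an eigenvector is (-2,3) - i(-1,1) = (-2 + i, 3 - i).
A real fundamental pair from Re and Im of e^((4+4i)t)v: X_1 = e^(4t)(cos(4t)·(-2,3) + sin(4t)·(-1,1)), X_2 = e^(4t)(sin(4t)·(-2,3) - cos(4t)·(-1,1)).
General solution: C_1X_1 + C_2X_2.

x(t) = -C_1e^(4t)sin(4t) - 2C_1e^(4t)cos(4t) - 2C_2e^(4t)sin(4t) + C_2e^(4t)cos(4t), z(t) = C_1e^(4t)sin(4t) + 3C_1e^(4t)cos(4t) + 3C_2e^(4t)sin(4t) - C_2e^(4t)cos(4t)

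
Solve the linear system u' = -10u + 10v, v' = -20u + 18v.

Coefficient matrix A = [[-10, 10], [-20, 18]].
Characteristic polynomial det(A - λI) = λ^2 - 8λ + 20 = 0.
Eigenvalues λ = 4 ± 2i (complex conjugate pair).
For λ=4+2i: an eigenvector is (-1,-1) - i(2,3) = (-1 - 2i, -1 - 3i).
A real fundamental pair from Re and Im of e^((4+2i)t)v: X_1 = e^(4t)(cos(2t)·(-1,-1) + sin(2t)·(2,3)), X_2 = e^(4t)(sin(2t)·(-1,-1) - cos(2t)·(2,3)).
General solution: c_1X_1 + c_2X_2.

u(t) = 2c_1e^(4t)sin(2t) - c_1e^(4t)cos(2t) - c_2e^(4t)sin(2t) - 2c_2e^(4t)cos(2t), v(t) = 3c_1e^(4t)sin(2t) - c_1e^(4t)cos(2t) - c_2e^(4t)sin(2t) - 3c_2e^(4t)cos(2t)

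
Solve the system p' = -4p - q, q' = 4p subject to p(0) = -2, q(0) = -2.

Coefficient matrix A = [[-4, -1], [4, 0]].
Characteristic polynomial det(A - λI) = λ^2 + 4λ + 4 = 0.
Single eigenvalue λ = -2 with algebraic multiplicity 2.
Eigenvector v = (1,-2); generalized eigenvector w with (A-λI)w=v is (-2,3).
General solution: e^(-2t)[K_1·v + K_2·(t·v + w)].
Applying p(0)=-2, q(0)=-2 gives K_1=10, K_2=6.

p(t) = 6te^(-2t) - 2e^(-2t), q(t) = -12te^(-2t) - 2e^(-2t)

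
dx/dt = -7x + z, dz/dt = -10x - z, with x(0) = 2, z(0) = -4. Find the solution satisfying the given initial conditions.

x(t) = -10e^(-4t)sin(t) + 2e^(-4t)cos(t), z(t) = -32e^(-4t)sin(t) - 4e^(-4t)cos(t)

Coefficient matrix A = [[-7, 1], [-10, -1]].
Characteristic polynomial det(A - λI) = λ^2 + 8λ + 17 = 0.
Eigenvalues λ = -4 ± i (complex conjugate pair).
For λ=-4+i: an eigenvector is (0,-1) - i(-1,-3) = (0 + i, -1 + 3i).
A real fundamental pair from Re and Im of e^((-4+i)t)v: X_1 = e^(-4t)(cos(t)·(0,-1) + sin(t)·(-1,-3)), X_2 = e^(-4t)(sin(t)·(0,-1) - cos(t)·(-1,-3)).
General solution: K_1X_1 + K_2X_2.
Applying x(0)=2, z(0)=-4 gives K_1=10, K_2=2.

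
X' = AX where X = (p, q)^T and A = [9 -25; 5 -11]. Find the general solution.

p(t) = -C_1e^(-t)sin(5t) + 2C_1e^(-t)cos(5t) + 2C_2e^(-t)sin(5t) + C_2e^(-t)cos(5t), q(t) = C_1e^(-t)cos(5t) + C_2e^(-t)sin(5t)

Coefficient matrix A = [[9, -25], [5, -11]].
Characteristic polynomial det(A - λI) = λ^2 + 2λ + 26 = 0.
Eigenvalues λ = -1 ± 5i (complex conjugate pair).
For λ=-1+5i: an eigenvector is (2,1) - i(-1,0) = (2 + i, 1).
A real fundamental pair from Re and Im of e^((-1+5i)t)v: X_1 = e^(-t)(cos(5t)·(2,1) + sin(5t)·(-1,0)), X_2 = e^(-t)(sin(5t)·(2,1) - cos(5t)·(-1,0)).
General solution: C_1X_1 + C_2X_2.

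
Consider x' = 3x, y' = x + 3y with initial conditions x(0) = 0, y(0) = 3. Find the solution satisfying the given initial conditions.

x(t) = 0, y(t) = 3e^(3t)

Coefficient matrix A = [[3, 0], [1, 3]].
Characteristic polynomial det(A - λI) = λ^2 - 6λ + 9 = 0.
Single eigenvalue λ = 3 with algebraic multiplicity 2.
Eigenvector v = (0,1); generalized eigenvector w with (A-λI)w=v is (1,-1).
General solution: e^(3t)[c_1·v + c_2·(t·v + w)].
Applying x(0)=0, y(0)=3 gives c_1=3, c_2=0.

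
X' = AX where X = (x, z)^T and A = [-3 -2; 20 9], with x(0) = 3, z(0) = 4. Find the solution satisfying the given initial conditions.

x(t) = -13e^(3t)sin(2t) + 3e^(3t)cos(2t), z(t) = 42e^(3t)sin(2t) + 4e^(3t)cos(2t)

Coefficient matrix A = [[-3, -2], [20, 9]].
Characteristic polynomial det(A - λI) = λ^2 - 6λ + 13 = 0.
Eigenvalues λ = 3 ± 2i (complex conjugate pair).
For λ=3+2i: an eigenvector is (0,-1) - i(1,-3) = (0 - i, -1 + 3i).
A real fundamental pair from Re and Im of e^((3+2i)t)v: X_1 = e^(3t)(cos(2t)·(0,-1) + sin(2t)·(1,-3)), X_2 = e^(3t)(sin(2t)·(0,-1) - cos(2t)·(1,-3)).
General solution: c_1X_1 + c_2X_2.
Applying x(0)=3, z(0)=4 gives c_1=-13, c_2=-3.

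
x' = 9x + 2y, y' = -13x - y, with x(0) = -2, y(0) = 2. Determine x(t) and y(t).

Coefficient matrix A = [[9, 2], [-13, -1]].
Characteristic polynomial det(A - λI) = λ^2 - 8λ + 17 = 0.
Eigenvalues λ = 4 ± i (complex conjugate pair).
For λ=4+i: an eigenvector is (1,-3) - i(-1,2) = (1 + i, -3 - 2i).
A real fundamental pair from Re and Im of e^((4+i)t)v: X_1 = e^(4t)(cos(t)·(1,-3) + sin(t)·(-1,2)), X_2 = e^(4t)(sin(t)·(1,-3) - cos(t)·(-1,2)).
General solution: K_1X_1 + K_2X_2.
Applying x(0)=-2, y(0)=2 gives K_1=2, K_2=-4.

x(t) = -6e^(4t)sin(t) - 2e^(4t)cos(t), y(t) = 16e^(4t)sin(t) + 2e^(4t)cos(t)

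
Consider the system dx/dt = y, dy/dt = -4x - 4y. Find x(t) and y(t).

Coefficient matrix A = [[0, 1], [-4, -4]].
Characteristic polynomial det(A - λI) = λ^2 + 4λ + 4 = 0.
Single eigenvalue λ = -2 with algebraic multiplicity 2.
Eigenvector v = (1,-2); generalized eigenvector w with (A-λI)w=v is (0,1).
General solution: e^(-2t)[c_1·v + c_2·(t·v + w)].

x(t) = c_1e^(-2t) + c_2te^(-2t), y(t) = -2c_1e^(-2t) - 2c_2te^(-2t) + c_2e^(-2t)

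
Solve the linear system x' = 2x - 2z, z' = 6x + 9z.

Coefficient matrix A = [[2, -2], [6, 9]].
Characteristic polynomial det(A - λI) = λ^2 - 11λ + 30 = 0.
Eigenvalues λ = 5, 6.
For λ=5: (A-λI) row 1 is [-3, -2], so an eigenvector is (-2, 3).
For λ=6: (A-λI) row 1 is [-4, -2], so an eigenvector is (1, -2).
General solution: K_1e^(5t)(-2,3) + K_2e^(6t)(1,-2).

x(t) = -2K_1e^(5t) + K_2e^(6t), z(t) = 3K_1e^(5t) - 2K_2e^(6t)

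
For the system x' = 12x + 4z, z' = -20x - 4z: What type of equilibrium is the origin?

unstable spiral

A = [[12,4],[-20,-4]]; det(A-λI) = λ^2 - 8λ + 32.
λ = 4 ± 4i: positive real part.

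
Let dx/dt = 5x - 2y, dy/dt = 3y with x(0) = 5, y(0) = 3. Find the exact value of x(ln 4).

A = [[5,-2],[0,3]]; eigenvalues λ = 5, 3.
Eigenvectors: (-1,0) for λ=5, (1,1) for λ=3.
From the initial condition, c_1 = -2, c_2 = 3.
x(ln 4) = (-2)(4^5)(-1) + (3)(4^3)(1) = 2240.

2240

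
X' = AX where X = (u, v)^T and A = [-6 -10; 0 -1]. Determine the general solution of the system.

Coefficient matrix A = [[-6, -10], [0, -1]].
Characteristic polynomial det(A - λI) = λ^2 + 7λ + 6 = 0.
Eigenvalues λ = -1, -6.
For λ=-1: (A-λI) row 1 is [-5, -10], so an eigenvector is (2, -1).
For λ=-6: (A-λI) row 1 is [0, -10], so an eigenvector is (1, 0).
General solution: C_1e^(-t)(2,-1) + C_2e^(-6t)(1,0).

u(t) = 2C_1e^(-t) + C_2e^(-6t), v(t) = -C_1e^(-t)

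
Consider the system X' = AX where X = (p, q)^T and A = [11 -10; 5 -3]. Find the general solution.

Coefficient matrix A = [[11, -10], [5, -3]].
Characteristic polynomial det(A - λI) = λ^2 - 8λ + 17 = 0.
Eigenvalues λ = 4 ± i (complex conjugate pair).
For λ=4+i: an eigenvector is (-1,-1) - i(3,2) = (-1 - 3i, -1 - 2i).
A real fundamental pair from Re and Im of e^((4+i)t)v: X_1 = e^(4t)(cos(t)·(-1,-1) + sin(t)·(3,2)), X_2 = e^(4t)(sin(t)·(-1,-1) - cos(t)·(3,2)).
General solution: K_1X_1 + K_2X_2.

p(t) = 3K_1e^(4t)sin(t) - K_1e^(4t)cos(t) - K_2e^(4t)sin(t) - 3K_2e^(4t)cos(t), q(t) = 2K_1e^(4t)sin(t) - K_1e^(4t)cos(t) - K_2e^(4t)sin(t) - 2K_2e^(4t)cos(t)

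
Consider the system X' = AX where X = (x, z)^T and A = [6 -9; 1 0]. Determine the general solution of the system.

x(t) = 3C_1e^(3t) + 3C_2te^(3t) - 2C_2e^(3t), z(t) = C_1e^(3t) + C_2te^(3t) - C_2e^(3t)

Coefficient matrix A = [[6, -9], [1, 0]].
Characteristic polynomial det(A - λI) = λ^2 - 6λ + 9 = 0.
Single eigenvalue λ = 3 with algebraic multiplicity 2.
Eigenvector v = (3,1); generalized eigenvector w with (A-λI)w=v is (-2,-1).
General solution: e^(3t)[C_1·v + C_2·(t·v + w)].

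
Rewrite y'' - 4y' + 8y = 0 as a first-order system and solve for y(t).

y(t) = K_1e^(2t)cos(2t) + K_2e^(2t)sin(2t)

Let x_1 = y, x_2 = y'. Then x_1' = x_2 and x_2' = -8x_1 + 4x_2.
A = [[0,1],[-8,4]]; det(A-λI) = λ^2 - 4λ + 8.
Eigenvalues λ = 2 ± 2i.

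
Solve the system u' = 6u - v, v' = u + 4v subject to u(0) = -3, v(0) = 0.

Coefficient matrix A = [[6, -1], [1, 4]].
Characteristic polynomial det(A - λI) = λ^2 - 10λ + 25 = 0.
Single eigenvalue λ = 5 with algebraic multiplicity 2.
Eigenvector v = (-1,-1); generalized eigenvector w with (A-λI)w=v is (-3,-2).
General solution: e^(5t)[K_1·v + K_2·(t·v + w)].
Applying u(0)=-3, v(0)=0 gives K_1=-6, K_2=3.

u(t) = -3te^(5t) - 3e^(5t), v(t) = -3te^(5t)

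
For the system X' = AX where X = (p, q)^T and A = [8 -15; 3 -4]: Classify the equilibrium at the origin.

A = [[8,-15],[3,-4]]; det(A-λI) = λ^2 - 4λ + 13.
λ = 2 ± 3i: positive real part.

unstable spiral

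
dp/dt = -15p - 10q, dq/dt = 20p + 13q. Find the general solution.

Coefficient matrix A = [[-15, -10], [20, 13]].
Characteristic polynomial det(A - λI) = λ^2 + 2λ + 5 = 0.
Eigenvalues λ = -1 ± 2i (complex conjugate pair).
For λ=-1+2i: an eigenvector is (-1,1) - i(2,-3) = (-1 - 2i, 1 + 3i).
A real fundamental pair from Re and Im of e^((-1+2i)t)v: X_1 = e^(-t)(cos(2t)·(-1,1) + sin(2t)·(2,-3)), X_2 = e^(-t)(sin(2t)·(-1,1) - cos(2t)·(2,-3)).
General solution: c_1X_1 + c_2X_2.

p(t) = 2c_1e^(-t)sin(2t) - c_1e^(-t)cos(2t) - c_2e^(-t)sin(2t) - 2c_2e^(-t)cos(2t), q(t) = -3c_1e^(-t)sin(2t) + c_1e^(-t)cos(2t) + c_2e^(-t)sin(2t) + 3c_2e^(-t)cos(2t)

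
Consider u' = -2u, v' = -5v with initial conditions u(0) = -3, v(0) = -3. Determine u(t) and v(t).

Coefficient matrix A = [[-2, 0], [0, -5]].
Characteristic polynomial det(A - λI) = λ^2 + 7λ + 10 = 0.
Eigenvalues λ = -5, -2.
For λ=-5: (A-λI) row 1 is [3, 0], so an eigenvector is (0, 1).
For λ=-2: (A-λI) row 2 is [0, -3], so an eigenvector is (-1, 0).
General solution: C_1e^(-5t)(0,1) + C_2e^(-2t)(-1,0).
Applying u(0)=-3, v(0)=-3 gives C_1=-3, C_2=3.

u(t) = -3e^(-2t), v(t) = -3e^(-5t)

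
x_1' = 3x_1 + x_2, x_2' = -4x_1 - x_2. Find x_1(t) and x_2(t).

x_1(t) = c_1e^(t) + c_2te^(t) - c_2e^(t), x_2(t) = -2c_1e^(t) - 2c_2te^(t) + 3c_2e^(t)

Coefficient matrix A = [[3, 1], [-4, -1]].
Characteristic polynomial det(A - λI) = λ^2 - 2λ + 1 = 0.
Single eigenvalue λ = 1 with algebraic multiplicity 2.
Eigenvector v = (1,-2); generalized eigenvector w with (A-λI)w=v is (-1,3).
General solution: e^(t)[c_1·v + c_2·(t·v + w)].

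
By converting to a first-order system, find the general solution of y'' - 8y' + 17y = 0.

y(t) = c_1e^(4t)cos(t) + c_2e^(4t)sin(t)

Let x_1 = y, x_2 = y'. Then x_1' = x_2 and x_2' = -17x_1 + 8x_2.
A = [[0,1],[-17,8]]; det(A-λI) = λ^2 - 8λ + 17.
Eigenvalues λ = 4 ± i.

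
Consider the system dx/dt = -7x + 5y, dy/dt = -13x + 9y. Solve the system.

x(t) = K_1e^(t)sin(t) - 2K_1e^(t)cos(t) - 2K_2e^(t)sin(t) - K_2e^(t)cos(t), y(t) = 2K_1e^(t)sin(t) - 3K_1e^(t)cos(t) - 3K_2e^(t)sin(t) - 2K_2e^(t)cos(t)

Coefficient matrix A = [[-7, 5], [-13, 9]].
Characteristic polynomial det(A - λI) = λ^2 - 2λ + 2 = 0.
Eigenvalues λ = 1 ± i (complex conjugate pair).
For λ=1+i: an eigenvector is (-2,-3) - i(1,2) = (-2 - i, -3 - 2i).
A real fundamental pair from Re and Im of e^((1+i)t)v: X_1 = e^(t)(cos(t)·(-2,-3) + sin(t)·(1,2)), X_2 = e^(t)(sin(t)·(-2,-3) - cos(t)·(1,2)).
General solution: K_1X_1 + K_2X_2.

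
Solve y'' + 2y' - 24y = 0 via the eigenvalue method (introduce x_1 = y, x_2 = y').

Let x_1 = y, x_2 = y'. Then x_1' = x_2 and x_2' = 24x_1 - 2x_2.
A = [[0,1],[24,-2]]; det(A-λI) = λ^2 + 2λ - 24.
Eigenvalues λ = 4, -6 with eigenvectors (1,4), (1,-6).

y(t) = c_1e^(4t) + c_2e^(-6t)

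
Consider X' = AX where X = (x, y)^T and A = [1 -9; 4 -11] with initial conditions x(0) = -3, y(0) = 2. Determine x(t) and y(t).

x(t) = -36te^(-5t) - 3e^(-5t), y(t) = -24te^(-5t) + 2e^(-5t)

Coefficient matrix A = [[1, -9], [4, -11]].
Characteristic polynomial det(A - λI) = λ^2 + 10λ + 25 = 0.
Single eigenvalue λ = -5 with algebraic multiplicity 2.
Eigenvector v = (3,2); generalized eigenvector w with (A-λI)w=v is (2,1).
General solution: e^(-5t)[K_1·v + K_2·(t·v + w)].
Applying x(0)=-3, y(0)=2 gives K_1=7, K_2=-12.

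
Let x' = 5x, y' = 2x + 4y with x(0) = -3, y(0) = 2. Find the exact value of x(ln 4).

A = [[5,0],[2,4]]; eigenvalues λ = 5, 4.
Eigenvectors: (-1,-2) for λ=5, (0,1) for λ=4.
From the initial condition, c_1 = 3, c_2 = 8.
x(ln 4) = (3)(4^5)(-1) + (8)(4^4)(0) = -3072.

-3072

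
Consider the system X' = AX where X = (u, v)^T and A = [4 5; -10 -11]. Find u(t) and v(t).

u(t) = -K_1e^(-6t) + K_2e^(-t), v(t) = 2K_1e^(-6t) - K_2e^(-t)

Coefficient matrix A = [[4, 5], [-10, -11]].
Characteristic polynomial det(A - λI) = λ^2 + 7λ + 6 = 0.
Eigenvalues λ = -6, -1.
For λ=-6: (A-λI) row 1 is [10, 5], so an eigenvector is (-1, 2).
For λ=-1: (A-λI) row 1 is [5, 5], so an eigenvector is (1, -1).
General solution: K_1e^(-6t)(-1,2) + K_2e^(-t)(1,-1).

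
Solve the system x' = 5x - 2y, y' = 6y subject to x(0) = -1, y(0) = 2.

x(t) = -4e^(6t) + 3e^(5t), y(t) = 2e^(6t)

Coefficient matrix A = [[5, -2], [0, 6]].
Characteristic polynomial det(A - λI) = λ^2 - 11λ + 30 = 0.
Eigenvalues λ = 5, 6.
For λ=5: (A-λI) row 1 is [0, -2], so an eigenvector is (1, 0).
For λ=6: (A-λI) row 1 is [-1, -2], so an eigenvector is (-2, 1).
General solution: K_1e^(5t)(1,0) + K_2e^(6t)(-2,1).
Applying x(0)=-1, y(0)=2 gives K_1=3, K_2=2.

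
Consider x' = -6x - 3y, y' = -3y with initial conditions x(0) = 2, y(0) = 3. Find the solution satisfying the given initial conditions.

Coefficient matrix A = [[-6, -3], [0, -3]].
Characteristic polynomial det(A - λI) = λ^2 + 9λ + 18 = 0.
Eigenvalues λ = -6, -3.
For λ=-6: (A-λI) row 1 is [0, -3], so an eigenvector is (-1, 0).
For λ=-3: (A-λI) row 1 is [-3, -3], so an eigenvector is (-1, 1).
General solution: c_1e^(-6t)(-1,0) + c_2e^(-3t)(-1,1).
Applying x(0)=2, y(0)=3 gives c_1=-5, c_2=3.

x(t) = -3e^(-3t) + 5e^(-6t), y(t) = 3e^(-3t)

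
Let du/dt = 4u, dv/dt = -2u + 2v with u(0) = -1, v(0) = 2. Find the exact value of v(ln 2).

A = [[4,0],[-2,2]]; eigenvalues λ = 4, 2.
Eigenvectors: (-1,1) for λ=4, (0,-1) for λ=2.
From the initial condition, c_1 = 1, c_2 = -1.
v(ln 2) = (1)(2^4)(1) + (-1)(2^2)(-1) = 20.

20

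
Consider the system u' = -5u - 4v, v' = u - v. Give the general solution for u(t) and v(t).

u(t) = -2K_1e^(-3t) - 2K_2te^(-3t) - 3K_2e^(-3t), v(t) = K_1e^(-3t) + K_2te^(-3t) + 2K_2e^(-3t)

Coefficient matrix A = [[-5, -4], [1, -1]].
Characteristic polynomial det(A - λI) = λ^2 + 6λ + 9 = 0.
Single eigenvalue λ = -3 with algebraic multiplicity 2.
Eigenvector v = (-2,1); generalized eigenvector w with (A-λI)w=v is (-3,2).
General solution: e^(-3t)[K_1·v + K_2·(t·v + w)].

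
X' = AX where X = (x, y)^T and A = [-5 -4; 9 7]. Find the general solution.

Coefficient matrix A = [[-5, -4], [9, 7]].
Characteristic polynomial det(A - λI) = λ^2 - 2λ + 1 = 0.
Single eigenvalue λ = 1 with algebraic multiplicity 2.
Eigenvector v = (-2,3); generalized eigenvector w with (A-λI)w=v is (-1,2).
General solution: e^(t)[c_1·v + c_2·(t·v + w)].

x(t) = -2c_1e^(t) - 2c_2te^(t) - c_2e^(t), y(t) = 3c_1e^(t) + 3c_2te^(t) + 2c_2e^(t)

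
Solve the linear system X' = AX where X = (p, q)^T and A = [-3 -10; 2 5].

p(t) = -C_1e^(t)sin(2t) - 2C_1e^(t)cos(2t) - 2C_2e^(t)sin(2t) + C_2e^(t)cos(2t), q(t) = C_1e^(t)cos(2t) + C_2e^(t)sin(2t)

Coefficient matrix A = [[-3, -10], [2, 5]].
Characteristic polynomial det(A - λI) = λ^2 - 2λ + 5 = 0.
Eigenvalues λ = 1 ± 2i (complex conjugate pair).
For λ=1+2i: an eigenvector is (-2,1) - i(-1,0) = (-2 + i, 1).
A real fundamental pair from Re and Im of e^((1+2i)t)v: X_1 = e^(t)(cos(2t)·(-2,1) + sin(2t)·(-1,0)), X_2 = e^(t)(sin(2t)·(-2,1) - cos(2t)·(-1,0)).
General solution: C_1X_1 + C_2X_2.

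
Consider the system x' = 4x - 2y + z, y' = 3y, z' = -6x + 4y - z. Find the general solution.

x(t) = -K_1e^(t) - 2K_2e^(3t) + K_3e^(2t), y(t) = K_2e^(3t), z(t) = 3K_1e^(t) + 4K_2e^(3t) - 2K_3e^(2t)

Coefficient matrix A = [[4, -2, 1], [0, 3, 0], [-6, 4, -1]].
det(A - λI) = 0 gives eigenvalues λ = 1, 3, 2.
For λ=1: eigenvector (-1,0,3).
For λ=3: eigenvector (-2,1,4).
For λ=2: eigenvector (1,0,-2).
General solution: K_1e^(t)(-1,0,3) + K_2e^(3t)(-2,1,4) + K_3e^(2t)(1,0,-2).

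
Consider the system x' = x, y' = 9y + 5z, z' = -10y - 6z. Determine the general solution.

Coefficient matrix A = [[1, 0, 0], [0, 9, 5], [0, -10, -6]].
det(A - λI) = 0 gives eigenvalues λ = 1, 4, -1.
For λ=1: eigenvector (1,0,0).
For λ=4: eigenvector (0,1,-1).
For λ=-1: eigenvector (0,1,-2).
General solution: c_1e^(t)(1,0,0) + c_2e^(4t)(0,1,-1) + c_3e^(-t)(0,1,-2).

x(t) = c_1e^(t), y(t) = c_2e^(4t) + c_3e^(-t), z(t) = -c_2e^(4t) - 2c_3e^(-t)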